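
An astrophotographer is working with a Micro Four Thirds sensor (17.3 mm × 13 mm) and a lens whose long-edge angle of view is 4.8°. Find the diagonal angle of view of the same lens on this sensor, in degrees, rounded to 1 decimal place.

From the long-edge AOV: f = 17.3 / (2·tan(2.4°)) = 17.3 / 0.08382 ≈ 206.3827 mm.
Sensor diagonal = √(17.3² + 13²) = √468.2900 ≈ 21.6400 mm.
Diagonal AOV = 2·arctan(21.6400 / (2 × 206.3827)) = 2·arctan(0.05243) ≈ 6.0022°.

6.0°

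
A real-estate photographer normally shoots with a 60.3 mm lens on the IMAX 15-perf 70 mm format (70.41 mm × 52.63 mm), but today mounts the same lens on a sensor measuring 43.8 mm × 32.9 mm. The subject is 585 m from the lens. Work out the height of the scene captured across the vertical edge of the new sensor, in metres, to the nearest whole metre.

319 m

The focal length stays 60.3 mm; the relevant sensor dimension is now h = 32.9 mm. Object distance dₒ = 585 m = 585000 mm.
Thin-lens field height W = h·(dₒ − f)/f = 32.9 × (585000 − 60.3)/60.3 ≈ 319146.204 mm = 319.146 m.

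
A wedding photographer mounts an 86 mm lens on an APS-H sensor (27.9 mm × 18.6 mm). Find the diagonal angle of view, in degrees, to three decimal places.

Sensor diagonal = √(27.9² + 18.6²) = √1124.3700 ≈ 33.5316 mm.
Angle of view α = 2·arctan(d/2f) with d = 33.5316 mm and f = 86 mm.
d/2f = 0.19495; arctan(0.19495) ≈ 11.0315°, so α ≈ 22.0630°.

22.063°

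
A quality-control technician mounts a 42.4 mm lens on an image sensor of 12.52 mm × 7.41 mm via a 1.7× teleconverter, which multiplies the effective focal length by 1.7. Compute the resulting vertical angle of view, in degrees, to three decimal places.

Effective focal length f = 42.4 × 1.7 = 72.08 mm.
α = 2·arctan(7.41 / (2 × 72.08)) = 2·arctan(0.05140) ≈ 5.8850°.

5.885°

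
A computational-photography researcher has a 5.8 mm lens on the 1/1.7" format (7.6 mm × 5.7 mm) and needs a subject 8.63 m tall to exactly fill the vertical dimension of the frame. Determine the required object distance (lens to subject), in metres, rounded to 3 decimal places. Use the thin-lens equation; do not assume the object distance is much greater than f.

W: 8.63 m = 8630 mm.
Magnification m = h/W = dᵢ/dₒ; combined with 1/f = 1/dₒ + 1/dᵢ this gives dₒ = f·(1 + W/h).
dₒ = 5.8 mm × (1 + 8630/5.7) = 5.8 × 1515.0351 ≈ 8787.204 mm = 8.7872 m.

8.787 m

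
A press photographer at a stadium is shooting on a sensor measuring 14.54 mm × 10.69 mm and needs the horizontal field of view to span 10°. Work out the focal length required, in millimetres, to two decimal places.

From α = 2·arctan(w/2f) we get f = w / (2·tan(α/2)).
With w = 14.54 mm and α/2 = 5°, tan(α/2) ≈ 0.08749, so f ≈ 14.54 / 0.17498 ≈ 83.0965 mm.

83.10 mm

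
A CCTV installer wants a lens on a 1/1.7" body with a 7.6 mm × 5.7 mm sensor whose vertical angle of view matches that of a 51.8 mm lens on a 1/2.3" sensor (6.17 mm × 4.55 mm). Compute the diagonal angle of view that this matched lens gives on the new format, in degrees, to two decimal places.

8.37°

Equal vertical AOV ⇒ f₂ = f₁ · 5.7/4.55 = 51.8 × 1.25275 ≈ 64.8923 mm.
Sensor diagonal = √(7.6² + 5.7²) = √90.2500 ≈ 9.5000 mm.
Diagonal AOV on the new format = 2·arctan(9.5000 / (2 × 64.8923)) = 2·arctan(0.07320) ≈ 8.3730°.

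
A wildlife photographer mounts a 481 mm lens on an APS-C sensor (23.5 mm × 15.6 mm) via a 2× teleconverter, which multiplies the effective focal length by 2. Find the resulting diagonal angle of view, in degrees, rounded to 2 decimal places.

Effective focal length f = 481 × 2 = 962 mm.
Sensor diagonal = √(23.5² + 15.6²) = √795.6100 ≈ 28.2066 mm.
α = 2·arctan(28.207 / (2 × 962)) = 2·arctan(0.01466) ≈ 1.6798°.

1.68°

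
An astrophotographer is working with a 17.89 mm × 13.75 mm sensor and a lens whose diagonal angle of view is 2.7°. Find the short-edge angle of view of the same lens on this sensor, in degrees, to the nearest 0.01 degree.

Sensor diagonal = √(17.89² + 13.75²) = √509.1146 ≈ 22.5636 mm.
From the diagonal AOV: f = 22.5636 / (2·tan(1.35°)) = 22.5636 / 0.04713 ≈ 478.7252 mm.
Short-edge AOV = 2·arctan(13.75 / (2 × 478.7252)) = 2·arctan(0.01436) ≈ 1.6455°.

1.65°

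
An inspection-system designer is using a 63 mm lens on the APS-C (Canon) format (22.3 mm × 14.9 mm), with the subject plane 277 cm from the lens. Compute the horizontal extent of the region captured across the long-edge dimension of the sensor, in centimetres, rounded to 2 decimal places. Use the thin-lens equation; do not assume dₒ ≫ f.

95.82 cm

dₒ: 277 cm = 2770 mm.
Similar triangles through the lens centre give W/dₒ = w/dᵢ; with 1/f = 1/dₒ + 1/dᵢ this gives W = w·(dₒ − f)/f.
W = 22.3 mm × (2770 − 63) / 63 = 22.3 × 42.9683 ≈ 958.192 mm = 95.8192 cm.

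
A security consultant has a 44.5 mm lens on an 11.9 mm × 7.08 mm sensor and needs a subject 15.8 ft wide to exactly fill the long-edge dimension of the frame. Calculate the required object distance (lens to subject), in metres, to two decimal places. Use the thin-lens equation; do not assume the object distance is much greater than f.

18.05 m

W: 15.8 ft × 304.8 mm/ft = 4815.84 mm.
Magnification m = w/W = dᵢ/dₒ; combined with 1/f = 1/dₒ + 1/dᵢ this gives dₒ = f·(1 + W/w).
dₒ = 44.5 mm × (1 + 4815.84/11.9) = 44.5 × 405.6924 ≈ 18053.313 mm = 18.0533 m.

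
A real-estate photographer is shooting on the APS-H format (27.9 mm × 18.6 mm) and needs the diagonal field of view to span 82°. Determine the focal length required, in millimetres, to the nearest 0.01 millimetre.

Sensor diagonal = √(27.9² + 18.6²) = √1124.3700 ≈ 33.5316 mm.
From α = 2·arctan(d/2f) we get f = d / (2·tan(α/2)).
With d = 33.5316 mm and α/2 = 41°, tan(α/2) ≈ 0.86929, so f ≈ 33.5316 / 1.73857 ≈ 19.2869 mm.

19.29 mm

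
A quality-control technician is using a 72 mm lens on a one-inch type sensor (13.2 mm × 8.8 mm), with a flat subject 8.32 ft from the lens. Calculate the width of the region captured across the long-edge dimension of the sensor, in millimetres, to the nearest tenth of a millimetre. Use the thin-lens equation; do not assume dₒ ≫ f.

dₒ: 8.32 ft × 304.8 mm/ft = 2535.94 mm.
Similar triangles through the lens centre give W/dₒ = w/dᵢ; with 1/f = 1/dₒ + 1/dᵢ this gives W = w·(dₒ − f)/f.
W = 13.2 mm × (2535.94 − 72) / 72 = 13.2 × 34.2213 ≈ 451.722 mm.

451.7 mm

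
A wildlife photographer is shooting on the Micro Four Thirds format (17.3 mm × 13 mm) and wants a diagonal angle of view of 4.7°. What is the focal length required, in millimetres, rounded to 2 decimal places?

263.66 mm

Sensor diagonal = √(17.3² + 13²) = √468.2900 ≈ 21.6400 mm.
From α = 2·arctan(d/2f) we get f = d / (2·tan(α/2)).
With d = 21.6400 mm and α/2 = 2.35°, tan(α/2) ≈ 0.04104, so f ≈ 21.6400 / 0.08208 ≈ 263.6566 mm.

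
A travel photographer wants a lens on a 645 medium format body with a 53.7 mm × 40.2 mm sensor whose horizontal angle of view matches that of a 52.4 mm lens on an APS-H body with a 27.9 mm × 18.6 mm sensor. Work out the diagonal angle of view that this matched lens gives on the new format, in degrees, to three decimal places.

36.789°

Equal horizontal AOV ⇒ f₂ = f₁ · 53.7/27.9 = 52.4 × 1.92473 ≈ 100.8559 mm.
Sensor diagonal = √(53.7² + 40.2²) = √4499.7300 ≈ 67.0800 mm.
Diagonal AOV on the new format = 2·arctan(67.0800 / (2 × 100.8559)) = 2·arctan(0.33255) ≈ 36.7895°.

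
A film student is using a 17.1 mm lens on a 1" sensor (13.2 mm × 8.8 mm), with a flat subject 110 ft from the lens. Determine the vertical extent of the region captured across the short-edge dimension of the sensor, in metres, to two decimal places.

dₒ: 110 ft × 304.8 mm/ft = 33528.00 mm.
Similar triangles through the lens centre give W/dₒ = h/dᵢ; with 1/f = 1/dₒ + 1/dᵢ this gives W = h·(dₒ − f)/f.
W = 8.8 mm × (33528 − 17.1) / 17.1 = 8.8 × 1959.7017 ≈ 17245.375 mm = 17.2454 m.

17.25 m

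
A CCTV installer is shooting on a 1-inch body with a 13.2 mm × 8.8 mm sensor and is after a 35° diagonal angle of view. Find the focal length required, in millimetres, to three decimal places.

Sensor diagonal = √(13.2² + 8.8²) = √251.6800 ≈ 15.8644 mm.
From α = 2·arctan(d/2f) we get f = d / (2·tan(α/2)).
With d = 15.8644 mm and α/2 = 17.5°, tan(α/2) ≈ 0.31530, so f ≈ 15.8644 / 0.63060 ≈ 25.1578 mm.

25.158 mm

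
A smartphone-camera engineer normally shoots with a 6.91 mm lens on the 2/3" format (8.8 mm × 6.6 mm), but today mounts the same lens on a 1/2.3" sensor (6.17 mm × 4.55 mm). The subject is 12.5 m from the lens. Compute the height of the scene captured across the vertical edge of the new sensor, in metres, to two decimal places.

8.23 m

The focal length stays 6.91 mm; the relevant sensor dimension is now h = 4.55 mm. Object distance dₒ = 12.5 m = 12500 mm.
Thin-lens field height W = h·(dₒ − f)/f = 4.55 × (12500 − 6.91)/6.91 ≈ 8226.275 mm = 8.22627 m.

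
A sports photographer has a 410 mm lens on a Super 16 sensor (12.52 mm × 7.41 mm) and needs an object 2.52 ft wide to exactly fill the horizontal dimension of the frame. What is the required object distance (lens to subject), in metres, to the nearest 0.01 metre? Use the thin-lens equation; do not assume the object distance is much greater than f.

25.56 m

W: 2.52 ft × 304.8 mm/ft = 768.10 mm.
Magnification m = w/W = dᵢ/dₒ; combined with 1/f = 1/dₒ + 1/dᵢ this gives dₒ = f·(1 + W/w).
dₒ = 410 mm × (1 + 768.096/12.52) = 410 × 62.3495 ≈ 25563.303 mm = 25.5633 m.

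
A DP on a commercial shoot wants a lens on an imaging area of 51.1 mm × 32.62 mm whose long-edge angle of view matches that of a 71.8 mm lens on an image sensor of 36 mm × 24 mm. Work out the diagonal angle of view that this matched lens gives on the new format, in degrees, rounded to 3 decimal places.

33.127°

Equal long-edge AOV ⇒ f₂ = f₁ · 51.1/36 = 71.8 × 1.41944 ≈ 101.9161 mm.
Sensor diagonal = √(51.1² + 32.62²) = √3675.2744 ≈ 60.6240 mm.
Diagonal AOV on the new format = 2·arctan(60.6240 / (2 × 101.9161)) = 2·arctan(0.29742) ≈ 33.1272°.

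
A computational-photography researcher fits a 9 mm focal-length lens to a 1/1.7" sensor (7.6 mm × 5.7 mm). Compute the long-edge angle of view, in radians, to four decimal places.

0.7990 rad

Angle of view α = 2·arctan(w/2f) with w = 7.6 mm and f = 9 mm.
w/2f = 0.42222; arctan(0.42222) ≈ 0.3995 rad, so α ≈ 0.7990 rad.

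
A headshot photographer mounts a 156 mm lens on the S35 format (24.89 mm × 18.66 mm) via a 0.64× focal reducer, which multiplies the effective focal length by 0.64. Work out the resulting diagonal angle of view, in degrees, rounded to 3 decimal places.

Effective focal length f = 156 × 0.64 = 99.84 mm.
Sensor diagonal = √(24.89² + 18.66²) = √967.7077 ≈ 31.1080 mm.
α = 2·arctan(31.108 / (2 × 99.84)) = 2·arctan(0.15579) ≈ 17.7098°.

17.710°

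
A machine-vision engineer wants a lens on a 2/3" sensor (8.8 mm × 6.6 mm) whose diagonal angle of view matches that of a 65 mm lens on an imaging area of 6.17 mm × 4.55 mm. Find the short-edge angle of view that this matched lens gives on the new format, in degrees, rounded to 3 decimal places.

4.053°

Sensor diagonal = √(6.17² + 4.55²) = √58.7714 ≈ 7.6663 mm.
Sensor diagonal = √(8.8² + 6.6²) = √121.0000 ≈ 11.0000 mm.
Equal diagonal AOV ⇒ f₂ = f₁ · 11.0000/7.6663 = 65 × 1.43486 ≈ 93.2659 mm.
Short-edge AOV on the new format = 2·arctan(6.6 / (2 × 93.2659)) = 2·arctan(0.03538) ≈ 4.0529°.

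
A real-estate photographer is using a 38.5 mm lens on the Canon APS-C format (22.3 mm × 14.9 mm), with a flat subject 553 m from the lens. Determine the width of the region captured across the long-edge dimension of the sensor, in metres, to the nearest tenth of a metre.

320.3 m

dₒ: 553 m = 553000 mm.
Similar triangles through the lens centre give W/dₒ = w/dᵢ; with 1/f = 1/dₒ + 1/dᵢ this gives W = w·(dₒ − f)/f.
W = 22.3 mm × (553000 − 38.5) / 38.5 = 22.3 × 14362.6364 ≈ 320286.791 mm = 320.287 m.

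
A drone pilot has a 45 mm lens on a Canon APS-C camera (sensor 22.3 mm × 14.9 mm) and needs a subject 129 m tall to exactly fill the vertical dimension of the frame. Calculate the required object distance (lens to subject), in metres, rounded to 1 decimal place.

W: 129 m = 129000 mm.
Magnification m = h/W = dᵢ/dₒ; combined with 1/f = 1/dₒ + 1/dᵢ this gives dₒ = f·(1 + W/h).
dₒ = 45 mm × (1 + 129000/14.9) = 45 × 8658.7181 ≈ 389642.315 mm = 389.642 m.

389.6 m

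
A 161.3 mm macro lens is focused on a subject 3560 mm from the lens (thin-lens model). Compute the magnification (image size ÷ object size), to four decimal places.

Thin lens: 1/f = 1/dₒ + 1/dᵢ → 1/dᵢ = 1/161.3 − 1/3560 = 0.0059187 mm⁻¹, so dᵢ ≈ 168.9552 mm.
Magnification m = dᵢ/dₒ = 168.9552/3560 ≈ 0.04746.

0.0475×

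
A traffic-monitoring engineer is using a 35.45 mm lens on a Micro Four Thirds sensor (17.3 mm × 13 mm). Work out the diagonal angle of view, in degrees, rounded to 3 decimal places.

33.946°

Sensor diagonal = √(17.3² + 13²) = √468.2900 ≈ 21.6400 mm.
Angle of view α = 2·arctan(d/2f) with d = 21.6400 mm and f = 35.45 mm.
d/2f = 0.30522; arctan(0.30522) ≈ 16.9732°, so α ≈ 33.9463°.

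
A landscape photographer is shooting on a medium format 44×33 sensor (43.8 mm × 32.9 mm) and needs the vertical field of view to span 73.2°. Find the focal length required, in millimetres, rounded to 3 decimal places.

From α = 2·arctan(h/2f) we get f = h / (2·tan(α/2)).
With h = 32.9 mm and α/2 = 36.6°, tan(α/2) ≈ 0.74267, so f ≈ 32.9 / 1.48533 ≈ 22.1499 mm.

22.150 mm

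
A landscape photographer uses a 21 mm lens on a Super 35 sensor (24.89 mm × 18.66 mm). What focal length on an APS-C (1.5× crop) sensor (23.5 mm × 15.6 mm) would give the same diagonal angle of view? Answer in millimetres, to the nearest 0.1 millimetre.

19.0 mm

Sensor diagonal = √(24.89² + 18.66²) = √967.7077 ≈ 31.1080 mm.
Sensor diagonal = √(23.5² + 15.6²) = √795.6100 ≈ 28.2066 mm.
Equal angle of view means equal diagonal/f ratio, so f₂ = f₁ · (diagonal₂/diagonal₁) = 21 × 28.2066/31.1080.
f₂ = 21 × 0.90673 ≈ 19.041 mm.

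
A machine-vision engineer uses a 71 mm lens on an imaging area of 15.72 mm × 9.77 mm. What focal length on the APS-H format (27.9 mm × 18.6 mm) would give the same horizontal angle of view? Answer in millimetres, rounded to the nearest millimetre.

Equal angle of view means equal width/f ratio, so f₂ = f₁ · (width₂/width₁) = 71 × 27.9/15.72.
f₂ = 71 × 1.77481 ≈ 126.011 mm.

126 mm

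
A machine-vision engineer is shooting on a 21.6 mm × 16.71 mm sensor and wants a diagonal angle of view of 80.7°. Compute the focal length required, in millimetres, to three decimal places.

16.072 mm

Sensor diagonal = √(21.6² + 16.71²) = √745.7841 ≈ 27.3090 mm.
From α = 2·arctan(d/2f) we get f = d / (2·tan(α/2)).
With d = 27.3090 mm and α/2 = 40.35°, tan(α/2) ≈ 0.84956, so f ≈ 27.3090 / 1.69913 ≈ 16.0724 mm.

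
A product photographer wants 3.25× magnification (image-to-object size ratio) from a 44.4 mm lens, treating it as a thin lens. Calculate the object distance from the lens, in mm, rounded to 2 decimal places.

With m = dᵢ/dₒ and 1/f = 1/dₒ + 1/dᵢ, substituting dᵢ = m·dₒ gives 1/f = (1 + 1/m)/dₒ, hence dₒ = f·(1 + 1/m).
dₒ = 44.4 × (1 + 1/3.25) = 44.4 × 1.30769 ≈ 58.062 mm.

58.06 mm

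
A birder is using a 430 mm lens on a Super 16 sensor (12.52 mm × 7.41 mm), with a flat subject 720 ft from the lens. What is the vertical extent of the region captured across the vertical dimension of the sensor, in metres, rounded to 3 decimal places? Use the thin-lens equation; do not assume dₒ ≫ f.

dₒ: 720 ft × 304.8 mm/ft = 219455.99 mm.
Similar triangles through the lens centre give W/dₒ = h/dᵢ; with 1/f = 1/dₒ + 1/dᵢ this gives W = h·(dₒ − f)/f.
W = 7.41 mm × (219456 − 430) / 430 = 7.41 × 509.3628 ≈ 3774.378 mm = 3.77438 m.

3.774 m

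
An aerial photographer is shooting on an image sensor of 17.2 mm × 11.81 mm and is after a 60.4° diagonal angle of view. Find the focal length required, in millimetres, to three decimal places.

17.924 mm

Sensor diagonal = √(17.2² + 11.81²) = √435.3161 ≈ 20.8642 mm.
From α = 2·arctan(d/2f) we get f = d / (2·tan(α/2)).
With d = 20.8642 mm and α/2 = 30.2°, tan(α/2) ≈ 0.58201, so f ≈ 20.8642 / 1.16403 ≈ 17.9242 mm.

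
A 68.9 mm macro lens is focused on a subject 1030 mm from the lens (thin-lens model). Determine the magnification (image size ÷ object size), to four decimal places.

Thin lens: 1/f = 1/dₒ + 1/dᵢ → 1/dᵢ = 1/68.9 − 1/1030 = 0.0135429 mm⁻¹, so dᵢ ≈ 73.8394 mm.
Magnification m = dᵢ/dₒ = 73.8394/1030 ≈ 0.07169.

0.0717×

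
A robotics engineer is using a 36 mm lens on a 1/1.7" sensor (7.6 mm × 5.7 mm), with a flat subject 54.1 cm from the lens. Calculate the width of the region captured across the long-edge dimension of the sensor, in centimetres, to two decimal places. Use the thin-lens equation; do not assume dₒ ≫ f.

dₒ: 54.1 cm = 541 mm.
Similar triangles through the lens centre give W/dₒ = w/dᵢ; with 1/f = 1/dₒ + 1/dᵢ this gives W = w·(dₒ − f)/f.
W = 7.6 mm × (541 − 36) / 36 = 7.6 × 14.0278 ≈ 106.611 mm = 10.6611 cm.

10.66 cm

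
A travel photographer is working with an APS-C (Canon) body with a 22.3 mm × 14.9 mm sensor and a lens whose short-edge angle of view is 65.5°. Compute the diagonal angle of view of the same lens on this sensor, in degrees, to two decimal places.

From the short-edge AOV: f = 14.9 / (2·tan(32.75°)) = 14.9 / 1.28644 ≈ 11.5823 mm.
Sensor diagonal = √(22.3² + 14.9²) = √719.3000 ≈ 26.8198 mm.
Diagonal AOV = 2·arctan(26.8198 / (2 × 11.5823)) = 2·arctan(1.15779) ≈ 98.3647°.

98.36°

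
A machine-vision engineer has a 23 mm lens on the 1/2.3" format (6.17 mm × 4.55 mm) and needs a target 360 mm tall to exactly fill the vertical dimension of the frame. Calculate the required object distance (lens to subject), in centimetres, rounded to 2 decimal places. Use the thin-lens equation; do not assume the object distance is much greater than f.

Magnification m = h/W = dᵢ/dₒ; combined with 1/f = 1/dₒ + 1/dᵢ this gives dₒ = f·(1 + W/h).
dₒ = 23 mm × (1 + 360/4.55) = 23 × 80.1209 ≈ 1842.780 mm = 184.278 cm.

184.28 cm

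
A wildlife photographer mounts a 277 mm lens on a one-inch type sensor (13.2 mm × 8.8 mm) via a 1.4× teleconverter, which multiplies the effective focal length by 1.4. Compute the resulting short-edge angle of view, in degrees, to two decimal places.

Effective focal length f = 277 × 1.4 = 387.8 mm.
α = 2·arctan(8.8 / (2 × 387.8)) = 2·arctan(0.01135) ≈ 1.3001°.

1.30°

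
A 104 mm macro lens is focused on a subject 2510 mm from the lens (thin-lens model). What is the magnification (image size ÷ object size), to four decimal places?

0.0432×

Thin lens: 1/f = 1/dₒ + 1/dᵢ → 1/dᵢ = 1/104 − 1/2510 = 0.0092170 mm⁻¹, so dᵢ ≈ 108.4954 mm.
Magnification m = dᵢ/dₒ = 108.4954/2510 ≈ 0.04323.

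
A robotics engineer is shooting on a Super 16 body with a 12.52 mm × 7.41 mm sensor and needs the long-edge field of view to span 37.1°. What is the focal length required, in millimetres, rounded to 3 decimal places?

18.655 mm

From α = 2·arctan(w/2f) we get f = w / (2·tan(α/2)).
With w = 12.52 mm and α/2 = 18.55°, tan(α/2) ≈ 0.33557, so f ≈ 12.52 / 0.67113 ≈ 18.6551 mm.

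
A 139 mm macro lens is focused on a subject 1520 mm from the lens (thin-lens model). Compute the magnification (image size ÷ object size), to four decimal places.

Thin lens: 1/f = 1/dₒ + 1/dᵢ → 1/dᵢ = 1/139 − 1/1520 = 0.0065363 mm⁻¹, so dᵢ ≈ 152.9906 mm.
Magnification m = dᵢ/dₒ = 152.9906/1520 ≈ 0.10065.

0.1007×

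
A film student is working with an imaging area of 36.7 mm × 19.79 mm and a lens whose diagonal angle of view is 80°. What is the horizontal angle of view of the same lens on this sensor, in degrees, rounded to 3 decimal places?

Sensor diagonal = √(36.7² + 19.79²) = √1738.5341 ≈ 41.6957 mm.
From the diagonal AOV: f = 41.6957 / (2·tan(40°)) = 41.6957 / 1.67820 ≈ 24.8455 mm.
Horizontal AOV = 2·arctan(36.7 / (2 × 24.8455)) = 2·arctan(0.73856) ≈ 72.8965°.

72.896°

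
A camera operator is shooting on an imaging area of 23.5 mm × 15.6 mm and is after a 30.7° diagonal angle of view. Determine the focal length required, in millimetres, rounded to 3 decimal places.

Sensor diagonal = √(23.5² + 15.6²) = √795.6100 ≈ 28.2066 mm.
From α = 2·arctan(d/2f) we get f = d / (2·tan(α/2)).
With d = 28.2066 mm and α/2 = 15.35°, tan(α/2) ≈ 0.27451, so f ≈ 28.2066 / 0.54901 ≈ 51.3767 mm.

51.377 mm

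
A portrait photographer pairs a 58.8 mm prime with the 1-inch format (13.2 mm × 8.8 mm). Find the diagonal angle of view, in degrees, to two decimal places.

Sensor diagonal = √(13.2² + 8.8²) = √251.6800 ≈ 15.8644 mm.
Angle of view α = 2·arctan(d/2f) with d = 15.8644 mm and f = 58.8 mm.
d/2f = 0.13490; arctan(0.13490) ≈ 7.6829°, so α ≈ 15.3658°.

15.37°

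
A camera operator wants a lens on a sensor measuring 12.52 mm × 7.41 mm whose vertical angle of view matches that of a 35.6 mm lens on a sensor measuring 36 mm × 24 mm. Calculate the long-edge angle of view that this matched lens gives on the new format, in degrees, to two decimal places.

Equal vertical AOV ⇒ f₂ = f₁ · 7.41/24 = 35.6 × 0.30875 ≈ 10.9915 mm.
Long-edge AOV on the new format = 2·arctan(12.52 / (2 × 10.9915)) = 2·arctan(0.56953) ≈ 59.3257°.

59.33°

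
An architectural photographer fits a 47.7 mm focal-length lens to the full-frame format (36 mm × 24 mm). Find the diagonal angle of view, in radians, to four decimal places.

0.8516 rad

Sensor diagonal = √(36² + 24²) = √1872.0000 ≈ 43.2666 mm.
Angle of view α = 2·arctan(d/2f) with d = 43.2666 mm and f = 47.7 mm.
d/2f = 0.45353; arctan(0.45353) ≈ 0.4258 rad, so α ≈ 0.8516 rad.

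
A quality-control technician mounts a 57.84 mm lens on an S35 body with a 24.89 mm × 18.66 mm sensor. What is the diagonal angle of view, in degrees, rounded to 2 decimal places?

Sensor diagonal = √(24.89² + 18.66²) = √967.7077 ≈ 31.1080 mm.
Angle of view α = 2·arctan(d/2f) with d = 31.1080 mm and f = 57.84 mm.
d/2f = 0.26891; arctan(0.26891) ≈ 15.0516°, so α ≈ 30.1032°.

30.10°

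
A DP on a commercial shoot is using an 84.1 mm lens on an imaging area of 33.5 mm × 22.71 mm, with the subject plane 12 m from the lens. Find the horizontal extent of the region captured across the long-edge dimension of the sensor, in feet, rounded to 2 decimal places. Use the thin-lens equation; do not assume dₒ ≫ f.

15.57 ft

dₒ: 12 m = 12000 mm.
Similar triangles through the lens centre give W/dₒ = w/dᵢ; with 1/f = 1/dₒ + 1/dᵢ this gives W = w·(dₒ − f)/f.
W = 33.5 mm × (12000 − 84.1) / 84.1 = 33.5 × 141.6873 ≈ 4746.524 mm = 4746.524/304.8 ft = 15.5726 ft.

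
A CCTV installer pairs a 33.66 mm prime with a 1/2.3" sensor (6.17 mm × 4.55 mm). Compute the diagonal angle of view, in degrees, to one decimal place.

Sensor diagonal = √(6.17² + 4.55²) = √58.7714 ≈ 7.6663 mm.
Angle of view α = 2·arctan(d/2f) with d = 7.6663 mm and f = 33.66 mm.
d/2f = 0.11388; arctan(0.11388) ≈ 6.4967°, so α ≈ 12.9935°.

13.0°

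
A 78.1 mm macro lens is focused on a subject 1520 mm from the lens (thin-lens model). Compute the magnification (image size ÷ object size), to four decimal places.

Thin lens: 1/f = 1/dₒ + 1/dᵢ → 1/dᵢ = 1/78.1 − 1/1520 = 0.0121462 mm⁻¹, so dᵢ ≈ 82.3303 mm.
Magnification m = dᵢ/dₒ = 82.3303/1520 ≈ 0.05416.

0.0542×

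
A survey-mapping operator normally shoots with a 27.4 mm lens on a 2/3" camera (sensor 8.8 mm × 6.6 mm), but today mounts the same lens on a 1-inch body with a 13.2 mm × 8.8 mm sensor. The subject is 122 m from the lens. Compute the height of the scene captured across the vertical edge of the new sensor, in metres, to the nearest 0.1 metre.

39.2 m

The focal length stays 27.4 mm; the relevant sensor dimension is now h = 8.8 mm. Object distance dₒ = 122 m = 122000 mm.
Thin-lens field height W = h·(dₒ − f)/f = 8.8 × (122000 − 27.4)/27.4 ≈ 39173.682 mm = 39.1737 m.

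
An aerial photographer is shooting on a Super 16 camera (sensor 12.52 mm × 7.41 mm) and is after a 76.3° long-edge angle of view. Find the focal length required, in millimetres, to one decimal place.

8.0 mm

From α = 2·arctan(w/2f) we get f = w / (2·tan(α/2)).
With w = 12.52 mm and α/2 = 38.15°, tan(α/2) ≈ 0.78551, so f ≈ 12.52 / 1.57102 ≈ 7.9693 mm.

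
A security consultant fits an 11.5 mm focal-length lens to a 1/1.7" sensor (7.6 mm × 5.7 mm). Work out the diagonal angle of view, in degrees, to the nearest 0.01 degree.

Sensor diagonal = √(7.6² + 5.7²) = √90.2500 ≈ 9.5000 mm.
Angle of view α = 2·arctan(d/2f) with d = 9.5000 mm and f = 11.5 mm.
d/2f = 0.41304; arctan(0.41304) ≈ 22.4428°, so α ≈ 44.8855°.

44.89°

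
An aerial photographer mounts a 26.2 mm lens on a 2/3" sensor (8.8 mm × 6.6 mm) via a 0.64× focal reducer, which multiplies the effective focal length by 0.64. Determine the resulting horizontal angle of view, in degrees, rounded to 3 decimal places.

29.406°

Effective focal length f = 26.2 × 0.64 = 16.768 mm.
α = 2·arctan(8.8 / (2 × 16.768)) = 2·arctan(0.26240) ≈ 29.4064°.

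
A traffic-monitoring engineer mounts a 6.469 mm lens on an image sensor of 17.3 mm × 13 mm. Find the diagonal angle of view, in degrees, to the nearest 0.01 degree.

Sensor diagonal = √(17.3² + 13²) = √468.2900 ≈ 21.6400 mm.
Angle of view α = 2·arctan(d/2f) with d = 21.6400 mm and f = 6.469 mm.
d/2f = 1.67259; arctan(1.67259) ≈ 59.1259°, so α ≈ 118.2518°.

118.25°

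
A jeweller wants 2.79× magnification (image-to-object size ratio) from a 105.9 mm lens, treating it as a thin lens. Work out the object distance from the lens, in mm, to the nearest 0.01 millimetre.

With m = dᵢ/dₒ and 1/f = 1/dₒ + 1/dᵢ, substituting dᵢ = m·dₒ gives 1/f = (1 + 1/m)/dₒ, hence dₒ = f·(1 + 1/m).
dₒ = 105.9 × (1 + 1/2.79) = 105.9 × 1.35842 ≈ 143.857 mm.

143.86 mm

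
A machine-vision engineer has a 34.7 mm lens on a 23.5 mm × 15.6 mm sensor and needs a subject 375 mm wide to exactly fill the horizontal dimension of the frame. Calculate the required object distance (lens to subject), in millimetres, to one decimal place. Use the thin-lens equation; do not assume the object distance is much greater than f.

Magnification m = w/W = dᵢ/dₒ; combined with 1/f = 1/dₒ + 1/dᵢ this gives dₒ = f·(1 + W/w).
dₒ = 34.7 mm × (1 + 375/23.5) = 34.7 × 16.9574 ≈ 588.423 mm.

588.4 mm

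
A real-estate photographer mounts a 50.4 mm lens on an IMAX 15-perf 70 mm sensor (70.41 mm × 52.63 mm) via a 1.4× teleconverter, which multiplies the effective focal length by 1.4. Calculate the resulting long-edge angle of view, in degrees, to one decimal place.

53.0°

Effective focal length f = 50.4 × 1.4 = 70.56 mm.
α = 2·arctan(70.41 / (2 × 70.56)) = 2·arctan(0.49894) ≈ 53.0326°.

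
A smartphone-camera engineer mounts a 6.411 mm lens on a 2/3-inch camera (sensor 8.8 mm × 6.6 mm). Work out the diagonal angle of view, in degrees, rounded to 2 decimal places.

Sensor diagonal = √(8.8² + 6.6²) = √121.0000 ≈ 11.0000 mm.
Angle of view α = 2·arctan(d/2f) with d = 11.0000 mm and f = 6.411 mm.
d/2f = 0.85790; arctan(0.85790) ≈ 40.6263°, so α ≈ 81.2526°.

81.25°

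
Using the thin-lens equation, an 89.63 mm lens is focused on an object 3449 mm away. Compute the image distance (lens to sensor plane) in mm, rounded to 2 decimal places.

1/dᵢ = 1/f − 1/dₒ = 1/89.63 − 1/3449 = 0.0108670 mm⁻¹.
dᵢ = 1/0.0108670 ≈ 92.0214 mm.

92.02 mm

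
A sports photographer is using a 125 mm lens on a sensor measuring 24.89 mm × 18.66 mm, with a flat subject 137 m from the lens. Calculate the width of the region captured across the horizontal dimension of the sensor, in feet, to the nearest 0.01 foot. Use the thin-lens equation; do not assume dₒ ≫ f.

89.42 ft

dₒ: 137 m = 137000 mm.
Similar triangles through the lens centre give W/dₒ = w/dᵢ; with 1/f = 1/dₒ + 1/dᵢ this gives W = w·(dₒ − f)/f.
W = 24.89 mm × (137000 − 125) / 125 = 24.89 × 1095.0000 ≈ 27254.550 mm = 27254.550/304.8 ft = 89.4178 ft.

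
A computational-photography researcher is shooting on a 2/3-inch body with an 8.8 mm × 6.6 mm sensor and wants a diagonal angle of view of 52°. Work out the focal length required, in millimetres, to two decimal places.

Sensor diagonal = √(8.8² + 6.6²) = √121.0000 ≈ 11.0000 mm.
From α = 2·arctan(d/2f) we get f = d / (2·tan(α/2)).
With d = 11.0000 mm and α/2 = 26°, tan(α/2) ≈ 0.48773, so f ≈ 11.0000 / 0.97547 ≈ 11.2767 mm.

11.28 mm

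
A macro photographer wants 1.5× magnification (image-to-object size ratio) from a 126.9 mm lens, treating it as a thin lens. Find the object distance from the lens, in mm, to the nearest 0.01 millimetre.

With m = dᵢ/dₒ and 1/f = 1/dₒ + 1/dᵢ, substituting dᵢ = m·dₒ gives 1/f = (1 + 1/m)/dₒ, hence dₒ = f·(1 + 1/m).
dₒ = 126.9 × (1 + 1/1.5) = 126.9 × 1.66667 ≈ 211.500 mm.

211.50 mm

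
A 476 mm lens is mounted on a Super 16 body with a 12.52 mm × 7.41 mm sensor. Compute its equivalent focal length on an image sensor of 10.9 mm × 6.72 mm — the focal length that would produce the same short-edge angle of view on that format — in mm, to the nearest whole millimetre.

432 mm

Equal angle of view means equal height/f ratio, so f₂ = f₁ · (height₂/height₁) = 476 × 6.72/7.41.
f₂ = 476 × 0.90688 ≈ 431.676 mm.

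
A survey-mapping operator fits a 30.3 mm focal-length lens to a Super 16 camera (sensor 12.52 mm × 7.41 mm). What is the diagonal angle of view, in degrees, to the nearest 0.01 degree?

Sensor diagonal = √(12.52² + 7.41²) = √211.6585 ≈ 14.5485 mm.
Angle of view α = 2·arctan(d/2f) with d = 14.5485 mm and f = 30.3 mm.
d/2f = 0.24007; arctan(0.24007) ≈ 13.4997°, so α ≈ 26.9995°.

27.00°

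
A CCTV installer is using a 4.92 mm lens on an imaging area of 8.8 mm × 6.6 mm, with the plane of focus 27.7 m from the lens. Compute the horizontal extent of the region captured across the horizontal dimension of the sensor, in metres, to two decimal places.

49.54 m

dₒ: 27.7 m = 27700 mm.
Similar triangles through the lens centre give W/dₒ = w/dᵢ; with 1/f = 1/dₒ + 1/dᵢ this gives W = w·(dₒ − f)/f.
W = 8.8 mm × (27700 − 4.92) / 4.92 = 8.8 × 5629.0813 ≈ 49535.915 mm = 49.5359 m.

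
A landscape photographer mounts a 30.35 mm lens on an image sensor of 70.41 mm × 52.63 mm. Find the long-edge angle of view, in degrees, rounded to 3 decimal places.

Angle of view α = 2·arctan(w/2f) with w = 70.41 mm and f = 30.35 mm.
w/2f = 1.15997; arctan(1.15997) ≈ 49.2356°, so α ≈ 98.4712°.

98.471°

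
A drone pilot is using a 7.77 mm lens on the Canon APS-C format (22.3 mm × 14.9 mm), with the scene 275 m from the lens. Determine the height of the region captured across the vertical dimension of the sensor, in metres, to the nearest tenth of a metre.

527.3 m

dₒ: 275 m = 275000 mm.
Similar triangles through the lens centre give W/dₒ = h/dᵢ; with 1/f = 1/dₒ + 1/dᵢ this gives W = h·(dₒ − f)/f.
W = 14.9 mm × (275000 − 7.77) / 7.77 = 14.9 × 35391.5354 ≈ 527333.877 mm = 527.334 m.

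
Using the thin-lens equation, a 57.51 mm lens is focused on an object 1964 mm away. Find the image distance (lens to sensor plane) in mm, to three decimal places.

1/dᵢ = 1/f − 1/dₒ = 1/57.51 − 1/1964 = 0.0168791 mm⁻¹.
dᵢ = 1/0.0168791 ≈ 59.2448 mm.

59.245 mm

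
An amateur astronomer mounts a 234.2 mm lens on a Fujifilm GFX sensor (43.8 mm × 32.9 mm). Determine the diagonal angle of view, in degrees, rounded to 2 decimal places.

Sensor diagonal = √(43.8² + 32.9²) = √3000.8500 ≈ 54.7800 mm.
Angle of view α = 2·arctan(d/2f) with d = 54.7800 mm and f = 234.2 mm.
d/2f = 0.11695; arctan(0.11695) ≈ 6.6705°, so α ≈ 13.3410°.

13.34°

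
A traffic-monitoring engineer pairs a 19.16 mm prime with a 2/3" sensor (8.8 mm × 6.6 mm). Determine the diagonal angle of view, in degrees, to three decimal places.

32.033°

Sensor diagonal = √(8.8² + 6.6²) = √121.0000 ≈ 11.0000 mm.
Angle of view α = 2·arctan(d/2f) with d = 11.0000 mm and f = 19.16 mm.
d/2f = 0.28706; arctan(0.28706) ≈ 16.0165°, so α ≈ 32.0329°.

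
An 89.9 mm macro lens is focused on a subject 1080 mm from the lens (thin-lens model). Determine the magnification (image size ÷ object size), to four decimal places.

0.0908×

Thin lens: 1/f = 1/dₒ + 1/dᵢ → 1/dᵢ = 1/89.9 − 1/1080 = 0.0101975 mm⁻¹, so dᵢ ≈ 98.0628 mm.
Magnification m = dᵢ/dₒ = 98.0628/1080 ≈ 0.09080.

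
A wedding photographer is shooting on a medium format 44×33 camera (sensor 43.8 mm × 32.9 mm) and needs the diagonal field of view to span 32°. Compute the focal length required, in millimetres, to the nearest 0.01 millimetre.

95.52 mm

Sensor diagonal = √(43.8² + 32.9²) = √3000.8500 ≈ 54.7800 mm.
From α = 2·arctan(d/2f) we get f = d / (2·tan(α/2)).
With d = 54.7800 mm and α/2 = 16°, tan(α/2) ≈ 0.28675, so f ≈ 54.7800 / 0.57349 ≈ 95.5203 mm.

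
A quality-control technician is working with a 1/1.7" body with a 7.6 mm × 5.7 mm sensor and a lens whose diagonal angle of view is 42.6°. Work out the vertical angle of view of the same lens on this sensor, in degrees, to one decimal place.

26.3°

Sensor diagonal = √(7.6² + 5.7²) = √90.2500 ≈ 9.5000 mm.
From the diagonal AOV: f = 9.5000 / (2·tan(21.3°)) = 9.5000 / 0.77977 ≈ 12.1831 mm.
Vertical AOV = 2·arctan(5.7 / (2 × 12.1831)) = 2·arctan(0.23393) ≈ 26.3329°.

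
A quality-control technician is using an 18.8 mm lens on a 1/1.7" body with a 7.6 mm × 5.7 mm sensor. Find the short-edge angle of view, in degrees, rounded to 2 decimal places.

17.24°

Angle of view α = 2·arctan(h/2f) with h = 5.7 mm and f = 18.8 mm.
h/2f = 0.15160; arctan(0.15160) ≈ 8.6202°, so α ≈ 17.2403°.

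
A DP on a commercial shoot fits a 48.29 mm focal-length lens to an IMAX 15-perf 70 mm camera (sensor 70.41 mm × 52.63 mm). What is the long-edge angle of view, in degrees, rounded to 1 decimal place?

Angle of view α = 2·arctan(w/2f) with w = 70.41 mm and f = 48.29 mm.
w/2f = 0.72903; arctan(0.72903) ≈ 36.0933°, so α ≈ 72.1866°.

72.2°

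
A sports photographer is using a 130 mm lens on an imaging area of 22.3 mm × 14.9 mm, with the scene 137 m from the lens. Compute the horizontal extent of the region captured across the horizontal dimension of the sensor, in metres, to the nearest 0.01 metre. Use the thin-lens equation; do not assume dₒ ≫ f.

23.48 m

dₒ: 137 m = 137000 mm.
Similar triangles through the lens centre give W/dₒ = w/dᵢ; with 1/f = 1/dₒ + 1/dᵢ this gives W = w·(dₒ − f)/f.
W = 22.3 mm × (137000 − 130) / 130 = 22.3 × 1052.8462 ≈ 23478.469 mm = 23.4785 m.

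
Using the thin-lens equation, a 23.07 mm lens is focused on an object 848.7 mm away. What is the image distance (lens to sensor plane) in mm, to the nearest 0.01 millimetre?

1/dᵢ = 1/f − 1/dₒ = 1/23.07 − 1/848.7 = 0.0421681 mm⁻¹.
dᵢ = 1/0.0421681 ≈ 23.7146 mm.

23.71 mm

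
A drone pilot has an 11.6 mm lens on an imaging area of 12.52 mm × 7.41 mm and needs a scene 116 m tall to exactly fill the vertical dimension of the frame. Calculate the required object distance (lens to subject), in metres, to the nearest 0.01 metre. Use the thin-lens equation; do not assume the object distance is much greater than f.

W: 116 m = 116000 mm.
Magnification m = h/W = dᵢ/dₒ; combined with 1/f = 1/dₒ + 1/dᵢ this gives dₒ = f·(1 + W/h).
dₒ = 11.6 mm × (1 + 116000/7.41) = 11.6 × 15655.5209 ≈ 181604.043 mm = 181.604 m.

181.60 m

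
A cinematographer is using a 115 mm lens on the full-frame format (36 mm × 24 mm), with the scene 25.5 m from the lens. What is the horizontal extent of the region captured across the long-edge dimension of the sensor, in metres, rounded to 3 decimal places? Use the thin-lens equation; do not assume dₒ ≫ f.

7.947 m

dₒ: 25.5 m = 25500 mm.
Similar triangles through the lens centre give W/dₒ = w/dᵢ; with 1/f = 1/dₒ + 1/dᵢ this gives W = w·(dₒ − f)/f.
W = 36 mm × (25500 − 115) / 115 = 36 × 220.7391 ≈ 7946.609 mm = 7.94661 m.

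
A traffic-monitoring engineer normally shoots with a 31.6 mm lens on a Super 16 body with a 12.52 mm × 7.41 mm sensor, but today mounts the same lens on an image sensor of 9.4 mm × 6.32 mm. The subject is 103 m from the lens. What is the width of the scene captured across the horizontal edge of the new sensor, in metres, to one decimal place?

30.6 m

The focal length stays 31.6 mm; the relevant sensor dimension is now w = 9.4 mm. Object distance dₒ = 103 m = 103000 mm.
Thin-lens field width W = w·(dₒ − f)/f = 9.4 × (103000 − 31.6)/31.6 ≈ 30629.841 mm = 30.6298 m.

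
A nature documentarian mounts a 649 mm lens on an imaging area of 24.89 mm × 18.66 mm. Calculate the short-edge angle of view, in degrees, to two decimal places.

Angle of view α = 2·arctan(h/2f) with h = 18.66 mm and f = 649 mm.
h/2f = 0.01438; arctan(0.01438) ≈ 0.8236°, so α ≈ 1.6473°.

1.65°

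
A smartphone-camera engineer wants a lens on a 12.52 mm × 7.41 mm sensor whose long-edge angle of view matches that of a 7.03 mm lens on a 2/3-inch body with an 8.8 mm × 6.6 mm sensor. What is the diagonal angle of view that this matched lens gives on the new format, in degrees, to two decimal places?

72.06°

Equal long-edge AOV ⇒ f₂ = f₁ · 12.52/8.8 = 7.03 × 1.42273 ≈ 10.0018 mm.
Sensor diagonal = √(12.52² + 7.41²) = √211.6585 ≈ 14.5485 mm.
Diagonal AOV on the new format = 2·arctan(14.5485 / (2 × 10.0018)) = 2·arctan(0.72730) ≈ 72.0565°.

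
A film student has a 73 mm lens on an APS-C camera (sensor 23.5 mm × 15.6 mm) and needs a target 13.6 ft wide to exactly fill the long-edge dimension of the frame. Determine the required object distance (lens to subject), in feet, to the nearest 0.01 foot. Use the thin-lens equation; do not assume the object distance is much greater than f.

W: 13.6 ft × 304.8 mm/ft = 4145.28 mm.
Magnification m = w/W = dᵢ/dₒ; combined with 1/f = 1/dₒ + 1/dᵢ this gives dₒ = f·(1 + W/w).
dₒ = 73 mm × (1 + 4145.28/23.5) = 73 × 177.3949 ≈ 12949.827 mm = 12949.827/304.8 ft = 42.4863 ft.

42.49 ft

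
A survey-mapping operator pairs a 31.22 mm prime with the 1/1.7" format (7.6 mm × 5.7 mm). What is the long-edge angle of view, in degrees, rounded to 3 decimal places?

13.879°

Angle of view α = 2·arctan(w/2f) with w = 7.6 mm and f = 31.22 mm.
w/2f = 0.12172; arctan(0.12172) ≈ 6.9397°, so α ≈ 13.8795°.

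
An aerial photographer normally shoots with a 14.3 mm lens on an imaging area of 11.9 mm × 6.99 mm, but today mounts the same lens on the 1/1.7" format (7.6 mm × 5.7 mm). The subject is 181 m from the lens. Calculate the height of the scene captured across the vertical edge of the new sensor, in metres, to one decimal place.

72.1 m

The focal length stays 14.3 mm; the relevant sensor dimension is now h = 5.7 mm. Object distance dₒ = 181 m = 181000 mm.
Thin-lens field height W = h·(dₒ − f)/f = 5.7 × (181000 − 14.3)/14.3 ≈ 72141.153 mm = 72.1412 m.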